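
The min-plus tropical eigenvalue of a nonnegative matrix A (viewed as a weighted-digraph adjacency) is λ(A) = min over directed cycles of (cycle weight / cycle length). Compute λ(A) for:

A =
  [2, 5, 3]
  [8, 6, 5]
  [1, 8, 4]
λ(A) = 2

Enumerate directed cycles and compute their means (weight / length). Sample:
  cycle 0 → 0: weight = 2, length = 1, mean = 2/1 ≈ 2.000
  cycle 1 → 1: weight = 6, length = 1, mean = 6/1 ≈ 6.000
  cycle 2 → 2: weight = 4, length = 1, mean = 4/1 ≈ 4.000
  cycle 0 → 1 → 0: weight = 13, length = 2, mean = 13/2 ≈ 6.500
  cycle 0 → 2 → 0: weight = 4, length = 2, mean = 4/2 ≈ 2.000
  cycle 1 → 0 → 1: weight = 13, length = 2, mean = 13/2 ≈ 6.500
Minimum mean = 2.000, attained e.g. along the cycle 0 → 0 with weight 2 and length 1. So λ(A) = 2/1 = 2.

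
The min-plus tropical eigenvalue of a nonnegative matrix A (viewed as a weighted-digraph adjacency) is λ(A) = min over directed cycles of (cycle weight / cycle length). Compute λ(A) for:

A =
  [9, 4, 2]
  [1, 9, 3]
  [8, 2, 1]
λ(A) = 1

Enumerate directed cycles and compute their means (weight / length). Sample:
  cycle 0 → 0: weight = 9, length = 1, mean = 9/1 ≈ 9.000
  cycle 1 → 1: weight = 9, length = 1, mean = 9/1 ≈ 9.000
  cycle 2 → 2: weight = 1, length = 1, mean = 1/1 ≈ 1.000
  cycle 0 → 1 → 0: weight = 5, length = 2, mean = 5/2 ≈ 2.500
  cycle 0 → 2 → 0: weight = 10, length = 2, mean = 10/2 ≈ 5.000
  cycle 1 → 0 → 1: weight = 5, length = 2, mean = 5/2 ≈ 2.500
Minimum mean = 1.000, attained e.g. along the cycle 2 → 2 with weight 1 and length 1. So λ(A) = 1/1 = 1.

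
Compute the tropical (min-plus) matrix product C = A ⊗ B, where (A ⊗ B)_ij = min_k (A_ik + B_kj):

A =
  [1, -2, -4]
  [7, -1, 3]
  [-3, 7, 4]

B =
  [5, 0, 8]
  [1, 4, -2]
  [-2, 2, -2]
A ⊗ B =
  [-6, -2, -6]
  [0, 3, -3]
  [2, -3, 2]

Apply the min-plus product entry-by-entry:
  C[0][0] = min over k of (A[0][0] + B[0][0] = 1 + 5 = 6, A[0][1] + B[1][0] = -2 + 1 = -1, A[0][2] + B[2][0] = -4 + -2 = -6) = -6 (attained at k = 2)
  C[0][1] = min over k of (A[0][0] + B[0][1] = 1 + 0 = 1, A[0][1] + B[1][1] = -2 + 4 = 2, A[0][2] + B[2][1] = -4 + 2 = -2) = -2 (attained at k = 2)
  C[0][2] = min over k of (A[0][0] + B[0][2] = 1 + 8 = 9, A[0][1] + B[1][2] = -2 + -2 = -4, A[0][2] + B[2][2] = -4 + -2 = -6) = -6 (attained at k = 2)
  C[1][0] = min over k of (A[1][0] + B[0][0] = 7 + 5 = 12, A[1][1] + B[1][0] = -1 + 1 = 0, A[1][2] + B[2][0] = 3 + -2 = 1) = 0 (attained at k = 1)
  C[1][1] = min over k of (A[1][0] + B[0][1] = 7 + 0 = 7, A[1][1] + B[1][1] = -1 + 4 = 3, A[1][2] + B[2][1] = 3 + 2 = 5) = 3 (attained at k = 1)
  C[1][2] = min over k of (A[1][0] + B[0][2] = 7 + 8 = 15, A[1][1] + B[1][2] = -1 + -2 = -3, A[1][2] + B[2][2] = 3 + -2 = 1) = -3 (attained at k = 1)
  C[2][0] = min over k of (A[2][0] + B[0][0] = -3 + 5 = 2, A[2][1] + B[1][0] = 7 + 1 = 8, A[2][2] + B[2][0] = 4 + -2 = 2) = 2 (attained at k = 0)
  C[2][1] = min over k of (A[2][0] + B[0][1] = -3 + 0 = -3, A[2][1] + B[1][1] = 7 + 4 = 11, A[2][2] + B[2][1] = 4 + 2 = 6) = -3 (attained at k = 0)
  C[2][2] = min over k of (A[2][0] + B[0][2] = -3 + 8 = 5, A[2][1] + B[1][2] = 7 + -2 = 5, A[2][2] + B[2][2] = 4 + -2 = 2) = 2 (attained at k = 2)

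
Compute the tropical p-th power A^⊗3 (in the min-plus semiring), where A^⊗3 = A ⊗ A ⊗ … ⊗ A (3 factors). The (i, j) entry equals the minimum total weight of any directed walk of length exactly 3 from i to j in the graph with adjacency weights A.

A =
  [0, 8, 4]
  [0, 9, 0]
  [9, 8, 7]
A^⊗3 =
  [0, 8, 4]
  [0, 8, 4]
  [8, 16, 12]

Each entry (A^⊗3)_ij equals the minimum over all length-3 walks i = v_0 → v_1 → … → v_3 = j of Σ_t A[v_t][v_{t+1}]. For example, for (i, j) = (0, 2) we minimise over 9 possible intermediate vertex sequences; the minimum is 4, attained along the walk 0 → 0 → 0 → 2.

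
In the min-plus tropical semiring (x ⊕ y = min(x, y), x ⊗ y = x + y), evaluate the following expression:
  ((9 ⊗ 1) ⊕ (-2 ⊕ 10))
((9 ⊗ 1) ⊕ (-2 ⊕ 10)) = -2

Expand innermost to outermost. Recall ⊕ takes the minimum of its arguments and ⊗ takes their sum. Working out the expression ((9 ⊗ 1) ⊕ (-2 ⊕ 10)) gives -2.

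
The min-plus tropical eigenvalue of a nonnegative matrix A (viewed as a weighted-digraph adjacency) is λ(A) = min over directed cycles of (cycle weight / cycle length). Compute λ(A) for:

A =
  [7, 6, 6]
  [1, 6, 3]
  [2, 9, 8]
λ(A) = 7/2

Enumerate directed cycles and compute their means (weight / length). Sample:
  cycle 0 → 0: weight = 7, length = 1, mean = 7/1 ≈ 7.000
  cycle 1 → 1: weight = 6, length = 1, mean = 6/1 ≈ 6.000
  cycle 2 → 2: weight = 8, length = 1, mean = 8/1 ≈ 8.000
  cycle 0 → 1 → 0: weight = 7, length = 2, mean = 7/2 ≈ 3.500
  cycle 0 → 2 → 0: weight = 8, length = 2, mean = 8/2 ≈ 4.000
  cycle 1 → 0 → 1: weight = 7, length = 2, mean = 7/2 ≈ 3.500
Minimum mean = 3.500, attained e.g. along the cycle 0 → 1 → 0 with weight 7 and length 2. So λ(A) = 7/2 = 7/2.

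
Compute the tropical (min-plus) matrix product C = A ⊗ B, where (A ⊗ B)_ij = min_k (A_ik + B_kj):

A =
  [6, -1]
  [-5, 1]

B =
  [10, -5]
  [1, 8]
A ⊗ B =
  [0, 1]
  [2, -10]

Apply the min-plus product entry-by-entry:
  C[0][0] = min over k of (A[0][0] + B[0][0] = 6 + 10 = 16, A[0][1] + B[1][0] = -1 + 1 = 0) = 0 (attained at k = 1)
  C[0][1] = min over k of (A[0][0] + B[0][1] = 6 + -5 = 1, A[0][1] + B[1][1] = -1 + 8 = 7) = 1 (attained at k = 0)
  C[1][0] = min over k of (A[1][0] + B[0][0] = -5 + 10 = 5, A[1][1] + B[1][0] = 1 + 1 = 2) = 2 (attained at k = 1)
  C[1][1] = min over k of (A[1][0] + B[0][1] = -5 + -5 = -10, A[1][1] + B[1][1] = 1 + 8 = 9) = -10 (attained at k = 0)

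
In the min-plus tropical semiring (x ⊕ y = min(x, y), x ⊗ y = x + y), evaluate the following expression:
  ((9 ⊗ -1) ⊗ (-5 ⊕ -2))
((9 ⊗ -1) ⊗ (-5 ⊕ -2)) = 3

Expand innermost to outermost. Recall ⊕ takes the minimum of its arguments and ⊗ takes their sum. Working out the expression ((9 ⊗ -1) ⊗ (-5 ⊕ -2)) gives 3.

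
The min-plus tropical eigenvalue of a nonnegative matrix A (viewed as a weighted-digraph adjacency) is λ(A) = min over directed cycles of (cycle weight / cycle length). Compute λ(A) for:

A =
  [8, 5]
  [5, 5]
λ(A) = 5

Enumerate directed cycles and compute their means (weight / length). Sample:
  cycle 0 → 0: weight = 8, length = 1, mean = 8/1 ≈ 8.000
  cycle 1 → 1: weight = 5, length = 1, mean = 5/1 ≈ 5.000
  cycle 0 → 1 → 0: weight = 10, length = 2, mean = 10/2 ≈ 5.000
  cycle 1 → 0 → 1: weight = 10, length = 2, mean = 10/2 ≈ 5.000
Minimum mean = 5.000, attained e.g. along the cycle 1 → 1 with weight 5 and length 1. So λ(A) = 5/1 = 5.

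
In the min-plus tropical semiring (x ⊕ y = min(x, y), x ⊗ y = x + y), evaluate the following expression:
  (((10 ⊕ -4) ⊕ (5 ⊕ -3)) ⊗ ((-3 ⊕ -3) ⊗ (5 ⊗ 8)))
(((10 ⊕ -4) ⊕ (5 ⊕ -3)) ⊗ ((-3 ⊕ -3) ⊗ (5 ⊗ 8))) = 6

Expand innermost to outermost. Recall ⊕ takes the minimum of its arguments and ⊗ takes their sum. Working out the expression (((10 ⊕ -4) ⊕ (5 ⊕ -3)) ⊗ ((-3 ⊕ -3) ⊗ (5 ⊗ 8))) gives 6.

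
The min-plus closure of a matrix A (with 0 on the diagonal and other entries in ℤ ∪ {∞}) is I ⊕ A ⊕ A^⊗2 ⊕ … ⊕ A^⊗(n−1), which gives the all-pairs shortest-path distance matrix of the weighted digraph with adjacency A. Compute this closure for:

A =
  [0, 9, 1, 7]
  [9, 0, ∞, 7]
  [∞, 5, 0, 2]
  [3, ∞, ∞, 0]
Closure =
  [0, 6, 1, 3]
  [9, 0, 10, 7]
  [5, 5, 0, 2]
  [3, 9, 4, 0]

This is the Floyd-Warshall all-pairs shortest-path computation. For each intermediate vertex k = 0, 1, …, 3, update dist[i][j] ← min(dist[i][j], dist[i][k] + dist[k][j]). The final matrix gives, for each (i, j), the minimum total weight of any directed path from i to j (possibly empty when i = j).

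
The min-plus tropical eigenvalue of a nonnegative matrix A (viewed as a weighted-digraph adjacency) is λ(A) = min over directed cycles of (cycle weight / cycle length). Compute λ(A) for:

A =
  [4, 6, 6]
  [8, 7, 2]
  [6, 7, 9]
λ(A) = 4

Enumerate directed cycles and compute their means (weight / length). Sample:
  cycle 0 → 0: weight = 4, length = 1, mean = 4/1 ≈ 4.000
  cycle 1 → 1: weight = 7, length = 1, mean = 7/1 ≈ 7.000
  cycle 2 → 2: weight = 9, length = 1, mean = 9/1 ≈ 9.000
  cycle 0 → 1 → 0: weight = 14, length = 2, mean = 14/2 ≈ 7.000
  cycle 0 → 2 → 0: weight = 12, length = 2, mean = 12/2 ≈ 6.000
  cycle 1 → 0 → 1: weight = 14, length = 2, mean = 14/2 ≈ 7.000
Minimum mean = 4.000, attained e.g. along the cycle 0 → 0 with weight 4 and length 1. So λ(A) = 4/1 = 4.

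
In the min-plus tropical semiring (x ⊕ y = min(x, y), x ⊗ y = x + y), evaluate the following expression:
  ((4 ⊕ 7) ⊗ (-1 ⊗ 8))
((4 ⊕ 7) ⊗ (-1 ⊗ 8)) = 11

Expand innermost to outermost. Recall ⊕ takes the minimum of its arguments and ⊗ takes their sum. Working out the expression ((4 ⊕ 7) ⊗ (-1 ⊗ 8)) gives 11.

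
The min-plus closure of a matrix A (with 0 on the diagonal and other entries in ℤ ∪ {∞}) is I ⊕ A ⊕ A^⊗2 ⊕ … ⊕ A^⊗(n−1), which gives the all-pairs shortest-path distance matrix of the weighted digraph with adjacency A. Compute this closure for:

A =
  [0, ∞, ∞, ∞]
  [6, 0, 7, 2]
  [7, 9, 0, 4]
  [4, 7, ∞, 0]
Closure =
  [0, ∞, ∞, ∞]
  [6, 0, 7, 2]
  [7, 9, 0, 4]
  [4, 7, 14, 0]

This is the Floyd-Warshall all-pairs shortest-path computation. For each intermediate vertex k = 0, 1, …, 3, update dist[i][j] ← min(dist[i][j], dist[i][k] + dist[k][j]). The final matrix gives, for each (i, j), the minimum total weight of any directed path from i to j (possibly empty when i = j).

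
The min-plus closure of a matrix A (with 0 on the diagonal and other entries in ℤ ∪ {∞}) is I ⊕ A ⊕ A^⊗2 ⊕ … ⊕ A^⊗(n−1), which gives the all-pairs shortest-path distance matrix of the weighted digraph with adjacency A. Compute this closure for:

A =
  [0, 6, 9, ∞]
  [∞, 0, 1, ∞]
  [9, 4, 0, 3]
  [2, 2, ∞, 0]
Closure =
  [0, 6, 7, 10]
  [6, 0, 1, 4]
  [5, 4, 0, 3]
  [2, 2, 3, 0]

This is the Floyd-Warshall all-pairs shortest-path computation. For each intermediate vertex k = 0, 1, …, 3, update dist[i][j] ← min(dist[i][j], dist[i][k] + dist[k][j]). The final matrix gives, for each (i, j), the minimum total weight of any directed path from i to j (possibly empty when i = j).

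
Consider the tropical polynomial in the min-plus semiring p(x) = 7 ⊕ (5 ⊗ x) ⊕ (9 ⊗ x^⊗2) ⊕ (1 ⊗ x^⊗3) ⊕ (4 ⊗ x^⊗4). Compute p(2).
p(2) = 7

A tropical monomial a ⊗ x^⊗i evaluates to a + i · x. Evaluating each term at x = 2:
  Term 0 contributes 7 + 0 · 2 = 7
  Term 1 contributes 5 + 1 · 2 = 7
  Term 2 contributes 9 + 2 · 2 = 13
  Term 3 contributes 1 + 3 · 2 = 7
  Term 4 contributes 4 + 4 · 2 = 12
p(2) = ⊕ of these = min[7, 7, 13, 7, 12] = 7.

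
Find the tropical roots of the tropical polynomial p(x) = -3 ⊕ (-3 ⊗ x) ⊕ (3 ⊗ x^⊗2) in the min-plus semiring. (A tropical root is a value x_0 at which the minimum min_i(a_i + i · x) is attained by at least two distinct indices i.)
Roots: {-6, 0}

Each tropical root is a break point of the lower envelope of the lines y = a_i + i · x (there are 3 lines, with slopes 0, 1, ..., 2). Only the lines that attain the minimum somewhere contribute to roots; other lines are dominated. Here the surviving (envelope) indices are i = 2, i = 1, i = 0.
Intersections between consecutive envelope lines give the roots: for adjacent envelope indices i < j the intersection is x = (a_i − a_j) / (j − i). Reading off the sorted break points: {-6, 0}.
Verification: at each break x_0, at least two indices attain the minimum of min_i(a_i + i · x_0).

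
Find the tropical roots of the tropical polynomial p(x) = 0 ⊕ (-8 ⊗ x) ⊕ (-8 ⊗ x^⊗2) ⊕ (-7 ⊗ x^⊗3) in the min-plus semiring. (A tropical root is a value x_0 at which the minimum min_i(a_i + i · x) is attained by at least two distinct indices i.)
Roots: {-1, 0, 8}

Each tropical root is a break point of the lower envelope of the lines y = a_i + i · x (there are 4 lines, with slopes 0, 1, ..., 3). Only the lines that attain the minimum somewhere contribute to roots; other lines are dominated. Here the surviving (envelope) indices are i = 3, i = 2, i = 1, i = 0.
Intersections between consecutive envelope lines give the roots: for adjacent envelope indices i < j the intersection is x = (a_i − a_j) / (j − i). Reading off the sorted break points: {-1, 0, 8}.
Verification: at each break x_0, at least two indices attain the minimum of min_i(a_i + i · x_0).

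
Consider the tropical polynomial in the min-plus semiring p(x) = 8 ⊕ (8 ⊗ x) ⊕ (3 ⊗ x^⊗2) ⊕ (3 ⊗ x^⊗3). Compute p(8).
p(8) = 8

A tropical monomial a ⊗ x^⊗i evaluates to a + i · x. Evaluating each term at x = 8:
  Term 0 contributes 8 + 0 · 8 = 8
  Term 1 contributes 8 + 1 · 8 = 16
  Term 2 contributes 3 + 2 · 8 = 19
  Term 3 contributes 3 + 3 · 8 = 27
p(8) = ⊕ of these = min[8, 16, 19, 27] = 8.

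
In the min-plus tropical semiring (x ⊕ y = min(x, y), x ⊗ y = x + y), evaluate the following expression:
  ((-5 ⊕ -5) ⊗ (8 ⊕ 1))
((-5 ⊕ -5) ⊗ (8 ⊕ 1)) = -4

Expand innermost to outermost. Recall ⊕ takes the minimum of its arguments and ⊗ takes their sum. Working out the expression ((-5 ⊕ -5) ⊗ (8 ⊕ 1)) gives -4.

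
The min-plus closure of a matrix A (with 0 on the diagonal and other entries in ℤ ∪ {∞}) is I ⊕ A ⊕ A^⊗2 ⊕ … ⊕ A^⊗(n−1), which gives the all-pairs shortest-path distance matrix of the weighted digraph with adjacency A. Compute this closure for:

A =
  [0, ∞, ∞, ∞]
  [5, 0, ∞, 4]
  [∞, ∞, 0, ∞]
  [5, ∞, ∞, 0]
Closure =
  [0, ∞, ∞, ∞]
  [5, 0, ∞, 4]
  [∞, ∞, 0, ∞]
  [5, ∞, ∞, 0]

This is the Floyd-Warshall all-pairs shortest-path computation. For each intermediate vertex k = 0, 1, …, 3, update dist[i][j] ← min(dist[i][j], dist[i][k] + dist[k][j]). The final matrix gives, for each (i, j), the minimum total weight of any directed path from i to j (possibly empty when i = j).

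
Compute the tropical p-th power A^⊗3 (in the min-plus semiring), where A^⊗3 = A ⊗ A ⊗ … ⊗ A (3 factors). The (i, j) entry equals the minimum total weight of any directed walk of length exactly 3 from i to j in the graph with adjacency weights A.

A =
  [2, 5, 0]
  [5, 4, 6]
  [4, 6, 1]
A^⊗3 =
  [5, 7, 2]
  [9, 11, 6]
  [6, 8, 3]

Each entry (A^⊗3)_ij equals the minimum over all length-3 walks i = v_0 → v_1 → … → v_3 = j of Σ_t A[v_t][v_{t+1}]. For example, for (i, j) = (0, 2) we minimise over 9 possible intermediate vertex sequences; the minimum is 2, attained along the walk 0 → 2 → 2 → 2.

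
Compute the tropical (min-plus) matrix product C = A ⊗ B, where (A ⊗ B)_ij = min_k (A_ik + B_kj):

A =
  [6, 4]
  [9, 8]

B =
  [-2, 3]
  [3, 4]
A ⊗ B =
  [4, 8]
  [7, 12]

Apply the min-plus product entry-by-entry:
  C[0][0] = min over k of (A[0][0] + B[0][0] = 6 + -2 = 4, A[0][1] + B[1][0] = 4 + 3 = 7) = 4 (attained at k = 0)
  C[0][1] = min over k of (A[0][0] + B[0][1] = 6 + 3 = 9, A[0][1] + B[1][1] = 4 + 4 = 8) = 8 (attained at k = 1)
  C[1][0] = min over k of (A[1][0] + B[0][0] = 9 + -2 = 7, A[1][1] + B[1][0] = 8 + 3 = 11) = 7 (attained at k = 0)
  C[1][1] = min over k of (A[1][0] + B[0][1] = 9 + 3 = 12, A[1][1] + B[1][1] = 8 + 4 = 12) = 12 (attained at k = 0)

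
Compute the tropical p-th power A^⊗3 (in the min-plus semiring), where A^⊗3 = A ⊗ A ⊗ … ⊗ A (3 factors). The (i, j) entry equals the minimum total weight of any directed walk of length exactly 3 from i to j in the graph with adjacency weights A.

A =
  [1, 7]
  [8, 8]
A^⊗3 =
  [3, 9]
  [10, 16]

Each entry (A^⊗3)_ij equals the minimum over all length-3 walks i = v_0 → v_1 → … → v_3 = j of Σ_t A[v_t][v_{t+1}]. For example, for (i, j) = (0, 1) we minimise over 4 possible intermediate vertex sequences; the minimum is 9, attained along the walk 0 → 0 → 0 → 1.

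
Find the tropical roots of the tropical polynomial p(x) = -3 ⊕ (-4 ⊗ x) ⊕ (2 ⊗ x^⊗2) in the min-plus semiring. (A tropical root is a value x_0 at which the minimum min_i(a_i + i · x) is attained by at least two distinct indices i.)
Roots: {-6, 1}

Each tropical root is a break point of the lower envelope of the lines y = a_i + i · x (there are 3 lines, with slopes 0, 1, ..., 2). Only the lines that attain the minimum somewhere contribute to roots; other lines are dominated. Here the surviving (envelope) indices are i = 2, i = 1, i = 0.
Intersections between consecutive envelope lines give the roots: for adjacent envelope indices i < j the intersection is x = (a_i − a_j) / (j − i). Reading off the sorted break points: {-6, 1}.
Verification: at each break x_0, at least two indices attain the minimum of min_i(a_i + i · x_0).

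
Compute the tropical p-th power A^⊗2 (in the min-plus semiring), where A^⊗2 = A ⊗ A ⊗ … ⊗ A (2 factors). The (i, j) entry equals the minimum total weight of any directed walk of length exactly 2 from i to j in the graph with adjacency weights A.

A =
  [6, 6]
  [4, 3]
A^⊗2 =
  [10, 9]
  [7, 6]

Each entry (A^⊗2)_ij equals the minimum over all length-2 walks i = v_0 → v_1 → … → v_2 = j of Σ_t A[v_t][v_{t+1}]. For example, for (i, j) = (0, 1) we minimise over 2 possible intermediate vertex sequences; the minimum is 9, attained along the walk 0 → 1 → 1.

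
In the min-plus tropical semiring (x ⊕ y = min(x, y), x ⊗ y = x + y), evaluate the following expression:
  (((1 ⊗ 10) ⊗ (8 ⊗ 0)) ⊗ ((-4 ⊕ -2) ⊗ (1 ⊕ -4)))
(((1 ⊗ 10) ⊗ (8 ⊗ 0)) ⊗ ((-4 ⊕ -2) ⊗ (1 ⊕ -4))) = 11

Expand innermost to outermost. Recall ⊕ takes the minimum of its arguments and ⊗ takes their sum. Working out the expression (((1 ⊗ 10) ⊗ (8 ⊗ 0)) ⊗ ((-4 ⊕ -2) ⊗ (1 ⊕ -4))) gives 11.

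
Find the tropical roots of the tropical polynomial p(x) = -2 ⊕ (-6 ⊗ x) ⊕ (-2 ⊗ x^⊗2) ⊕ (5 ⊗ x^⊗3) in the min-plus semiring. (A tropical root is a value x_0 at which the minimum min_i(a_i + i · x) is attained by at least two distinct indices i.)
Roots: {-7, -4, 4}

Each tropical root is a break point of the lower envelope of the lines y = a_i + i · x (there are 4 lines, with slopes 0, 1, ..., 3). Only the lines that attain the minimum somewhere contribute to roots; other lines are dominated. Here the surviving (envelope) indices are i = 3, i = 2, i = 1, i = 0.
Intersections between consecutive envelope lines give the roots: for adjacent envelope indices i < j the intersection is x = (a_i − a_j) / (j − i). Reading off the sorted break points: {-7, -4, 4}.
Verification: at each break x_0, at least two indices attain the minimum of min_i(a_i + i · x_0).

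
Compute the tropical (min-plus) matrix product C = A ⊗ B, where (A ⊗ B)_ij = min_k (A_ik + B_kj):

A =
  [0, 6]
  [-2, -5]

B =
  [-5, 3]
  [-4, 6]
A ⊗ B =
  [-5, 3]
  [-9, 1]

Apply the min-plus product entry-by-entry:
  C[0][0] = min over k of (A[0][0] + B[0][0] = 0 + -5 = -5, A[0][1] + B[1][0] = 6 + -4 = 2) = -5 (attained at k = 0)
  C[0][1] = min over k of (A[0][0] + B[0][1] = 0 + 3 = 3, A[0][1] + B[1][1] = 6 + 6 = 12) = 3 (attained at k = 0)
  C[1][0] = min over k of (A[1][0] + B[0][0] = -2 + -5 = -7, A[1][1] + B[1][0] = -5 + -4 = -9) = -9 (attained at k = 1)
  C[1][1] = min over k of (A[1][0] + B[0][1] = -2 + 3 = 1, A[1][1] + B[1][1] = -5 + 6 = 1) = 1 (attained at k = 0)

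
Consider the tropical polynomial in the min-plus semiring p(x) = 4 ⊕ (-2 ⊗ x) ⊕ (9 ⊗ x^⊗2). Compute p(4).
p(4) = 2

A tropical monomial a ⊗ x^⊗i evaluates to a + i · x. Evaluating each term at x = 4:
  Term 0 contributes 4 + 0 · 4 = 4
  Term 1 contributes -2 + 1 · 4 = 2
  Term 2 contributes 9 + 2 · 4 = 17
p(4) = ⊕ of these = min[4, 2, 17] = 2.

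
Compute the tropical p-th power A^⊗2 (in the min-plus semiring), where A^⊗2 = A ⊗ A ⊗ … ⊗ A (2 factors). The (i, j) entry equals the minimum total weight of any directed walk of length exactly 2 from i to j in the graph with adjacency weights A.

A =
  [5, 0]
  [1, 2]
A^⊗2 =
  [1, 2]
  [3, 1]

Each entry (A^⊗2)_ij equals the minimum over all length-2 walks i = v_0 → v_1 → … → v_2 = j of Σ_t A[v_t][v_{t+1}]. For example, for (i, j) = (0, 1) we minimise over 2 possible intermediate vertex sequences; the minimum is 2, attained along the walk 0 → 1 → 1.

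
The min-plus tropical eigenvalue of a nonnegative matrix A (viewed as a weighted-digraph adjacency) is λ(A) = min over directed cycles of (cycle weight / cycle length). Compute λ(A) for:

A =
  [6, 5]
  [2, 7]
λ(A) = 7/2

Enumerate directed cycles and compute their means (weight / length). Sample:
  cycle 0 → 0: weight = 6, length = 1, mean = 6/1 ≈ 6.000
  cycle 1 → 1: weight = 7, length = 1, mean = 7/1 ≈ 7.000
  cycle 0 → 1 → 0: weight = 7, length = 2, mean = 7/2 ≈ 3.500
  cycle 1 → 0 → 1: weight = 7, length = 2, mean = 7/2 ≈ 3.500
Minimum mean = 3.500, attained e.g. along the cycle 0 → 1 → 0 with weight 7 and length 2. So λ(A) = 7/2 = 7/2.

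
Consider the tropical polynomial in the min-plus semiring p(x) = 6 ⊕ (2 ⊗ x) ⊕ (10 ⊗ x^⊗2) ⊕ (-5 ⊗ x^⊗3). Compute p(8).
p(8) = 6

A tropical monomial a ⊗ x^⊗i evaluates to a + i · x. Evaluating each term at x = 8:
  Term 0 contributes 6 + 0 · 8 = 6
  Term 1 contributes 2 + 1 · 8 = 10
  Term 2 contributes 10 + 2 · 8 = 26
  Term 3 contributes -5 + 3 · 8 = 19
p(8) = ⊕ of these = min[6, 10, 26, 19] = 6.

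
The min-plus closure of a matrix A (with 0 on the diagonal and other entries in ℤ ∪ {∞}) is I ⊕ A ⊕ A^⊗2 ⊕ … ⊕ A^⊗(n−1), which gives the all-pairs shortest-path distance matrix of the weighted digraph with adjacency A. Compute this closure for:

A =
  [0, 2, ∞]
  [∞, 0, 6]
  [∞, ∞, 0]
Closure =
  [0, 2, 8]
  [∞, 0, 6]
  [∞, ∞, 0]

This is the Floyd-Warshall all-pairs shortest-path computation. For each intermediate vertex k = 0, 1, …, 2, update dist[i][j] ← min(dist[i][j], dist[i][k] + dist[k][j]). The final matrix gives, for each (i, j), the minimum total weight of any directed path from i to j (possibly empty when i = j).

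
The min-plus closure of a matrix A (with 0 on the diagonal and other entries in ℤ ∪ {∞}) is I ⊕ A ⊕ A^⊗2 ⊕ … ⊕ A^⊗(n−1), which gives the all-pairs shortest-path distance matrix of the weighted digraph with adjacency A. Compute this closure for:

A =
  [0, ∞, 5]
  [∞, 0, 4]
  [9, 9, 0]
Closure =
  [0, 14, 5]
  [13, 0, 4]
  [9, 9, 0]

This is the Floyd-Warshall all-pairs shortest-path computation. For each intermediate vertex k = 0, 1, …, 2, update dist[i][j] ← min(dist[i][j], dist[i][k] + dist[k][j]). The final matrix gives, for each (i, j), the minimum total weight of any directed path from i to j (possibly empty when i = j).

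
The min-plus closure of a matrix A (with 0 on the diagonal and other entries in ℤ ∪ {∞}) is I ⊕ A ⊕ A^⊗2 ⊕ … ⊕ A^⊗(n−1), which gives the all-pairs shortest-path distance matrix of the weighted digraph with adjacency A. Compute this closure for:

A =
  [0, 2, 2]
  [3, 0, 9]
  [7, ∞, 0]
Closure =
  [0, 2, 2]
  [3, 0, 5]
  [7, 9, 0]

This is the Floyd-Warshall all-pairs shortest-path computation. For each intermediate vertex k = 0, 1, …, 2, update dist[i][j] ← min(dist[i][j], dist[i][k] + dist[k][j]). The final matrix gives, for each (i, j), the minimum total weight of any directed path from i to j (possibly empty when i = j).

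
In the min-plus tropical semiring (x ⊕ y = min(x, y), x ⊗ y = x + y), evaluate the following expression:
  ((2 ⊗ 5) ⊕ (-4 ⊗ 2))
((2 ⊗ 5) ⊕ (-4 ⊗ 2)) = -2

Expand innermost to outermost. Recall ⊕ takes the minimum of its arguments and ⊗ takes their sum. Working out the expression ((2 ⊗ 5) ⊕ (-4 ⊗ 2)) gives -2.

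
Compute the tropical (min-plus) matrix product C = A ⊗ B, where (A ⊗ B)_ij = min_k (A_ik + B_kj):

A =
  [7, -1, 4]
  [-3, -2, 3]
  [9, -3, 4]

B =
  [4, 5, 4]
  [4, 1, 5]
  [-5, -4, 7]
A ⊗ B =
  [-1, 0, 4]
  [-2, -1, 1]
  [-1, -2, 2]

Apply the min-plus product entry-by-entry:
  C[0][0] = min over k of (A[0][0] + B[0][0] = 7 + 4 = 11, A[0][1] + B[1][0] = -1 + 4 = 3, A[0][2] + B[2][0] = 4 + -5 = -1) = -1 (attained at k = 2)
  C[0][1] = min over k of (A[0][0] + B[0][1] = 7 + 5 = 12, A[0][1] + B[1][1] = -1 + 1 = 0, A[0][2] + B[2][1] = 4 + -4 = 0) = 0 (attained at k = 1)
  C[0][2] = min over k of (A[0][0] + B[0][2] = 7 + 4 = 11, A[0][1] + B[1][2] = -1 + 5 = 4, A[0][2] + B[2][2] = 4 + 7 = 11) = 4 (attained at k = 1)
  C[1][0] = min over k of (A[1][0] + B[0][0] = -3 + 4 = 1, A[1][1] + B[1][0] = -2 + 4 = 2, A[1][2] + B[2][0] = 3 + -5 = -2) = -2 (attained at k = 2)
  C[1][1] = min over k of (A[1][0] + B[0][1] = -3 + 5 = 2, A[1][1] + B[1][1] = -2 + 1 = -1, A[1][2] + B[2][1] = 3 + -4 = -1) = -1 (attained at k = 1)
  C[1][2] = min over k of (A[1][0] + B[0][2] = -3 + 4 = 1, A[1][1] + B[1][2] = -2 + 5 = 3, A[1][2] + B[2][2] = 3 + 7 = 10) = 1 (attained at k = 0)
  C[2][0] = min over k of (A[2][0] + B[0][0] = 9 + 4 = 13, A[2][1] + B[1][0] = -3 + 4 = 1, A[2][2] + B[2][0] = 4 + -5 = -1) = -1 (attained at k = 2)
  C[2][1] = min over k of (A[2][0] + B[0][1] = 9 + 5 = 14, A[2][1] + B[1][1] = -3 + 1 = -2, A[2][2] + B[2][1] = 4 + -4 = 0) = -2 (attained at k = 1)
  C[2][2] = min over k of (A[2][0] + B[0][2] = 9 + 4 = 13, A[2][1] + B[1][2] = -3 + 5 = 2, A[2][2] + B[2][2] = 4 + 7 = 11) = 2 (attained at k = 1)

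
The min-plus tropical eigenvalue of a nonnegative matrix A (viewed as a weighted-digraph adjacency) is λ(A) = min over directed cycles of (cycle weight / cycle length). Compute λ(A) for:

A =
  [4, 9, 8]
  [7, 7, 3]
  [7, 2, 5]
λ(A) = 5/2

Enumerate directed cycles and compute their means (weight / length). Sample:
  cycle 0 → 0: weight = 4, length = 1, mean = 4/1 ≈ 4.000
  cycle 1 → 1: weight = 7, length = 1, mean = 7/1 ≈ 7.000
  cycle 2 → 2: weight = 5, length = 1, mean = 5/1 ≈ 5.000
  cycle 0 → 1 → 0: weight = 16, length = 2, mean = 16/2 ≈ 8.000
  cycle 0 → 2 → 0: weight = 15, length = 2, mean = 15/2 ≈ 7.500
  cycle 1 → 0 → 1: weight = 16, length = 2, mean = 16/2 ≈ 8.000
Minimum mean = 2.500, attained e.g. along the cycle 1 → 2 → 1 with weight 5 and length 2. So λ(A) = 5/2 = 5/2.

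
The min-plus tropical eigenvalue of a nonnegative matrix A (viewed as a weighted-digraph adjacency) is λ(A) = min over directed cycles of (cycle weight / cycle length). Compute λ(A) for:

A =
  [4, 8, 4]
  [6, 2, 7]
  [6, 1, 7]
λ(A) = 2

Enumerate directed cycles and compute their means (weight / length). Sample:
  cycle 0 → 0: weight = 4, length = 1, mean = 4/1 ≈ 4.000
  cycle 1 → 1: weight = 2, length = 1, mean = 2/1 ≈ 2.000
  cycle 2 → 2: weight = 7, length = 1, mean = 7/1 ≈ 7.000
  cycle 0 → 1 → 0: weight = 14, length = 2, mean = 14/2 ≈ 7.000
  cycle 0 → 2 → 0: weight = 10, length = 2, mean = 10/2 ≈ 5.000
  cycle 1 → 0 → 1: weight = 14, length = 2, mean = 14/2 ≈ 7.000
Minimum mean = 2.000, attained e.g. along the cycle 1 → 1 with weight 2 and length 1. So λ(A) = 2/1 = 2.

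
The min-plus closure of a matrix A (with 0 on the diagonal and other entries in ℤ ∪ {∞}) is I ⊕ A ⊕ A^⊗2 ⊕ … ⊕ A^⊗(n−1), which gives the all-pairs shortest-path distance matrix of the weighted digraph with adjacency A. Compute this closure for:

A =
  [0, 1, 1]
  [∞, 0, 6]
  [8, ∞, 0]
Closure =
  [0, 1, 1]
  [14, 0, 6]
  [8, 9, 0]

This is the Floyd-Warshall all-pairs shortest-path computation. For each intermediate vertex k = 0, 1, …, 2, update dist[i][j] ← min(dist[i][j], dist[i][k] + dist[k][j]). The final matrix gives, for each (i, j), the minimum total weight of any directed path from i to j (possibly empty when i = j).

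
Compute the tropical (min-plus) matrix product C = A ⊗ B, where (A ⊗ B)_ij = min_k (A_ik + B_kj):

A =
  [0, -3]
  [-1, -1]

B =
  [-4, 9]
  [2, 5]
A ⊗ B =
  [-4, 2]
  [-5, 4]

Apply the min-plus product entry-by-entry:
  C[0][0] = min over k of (A[0][0] + B[0][0] = 0 + -4 = -4, A[0][1] + B[1][0] = -3 + 2 = -1) = -4 (attained at k = 0)
  C[0][1] = min over k of (A[0][0] + B[0][1] = 0 + 9 = 9, A[0][1] + B[1][1] = -3 + 5 = 2) = 2 (attained at k = 1)
  C[1][0] = min over k of (A[1][0] + B[0][0] = -1 + -4 = -5, A[1][1] + B[1][0] = -1 + 2 = 1) = -5 (attained at k = 0)
  C[1][1] = min over k of (A[1][0] + B[0][1] = -1 + 9 = 8, A[1][1] + B[1][1] = -1 + 5 = 4) = 4 (attained at k = 1)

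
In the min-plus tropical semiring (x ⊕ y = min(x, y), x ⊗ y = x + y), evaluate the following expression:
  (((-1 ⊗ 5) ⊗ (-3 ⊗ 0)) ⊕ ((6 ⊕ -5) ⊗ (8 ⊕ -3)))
(((-1 ⊗ 5) ⊗ (-3 ⊗ 0)) ⊕ ((6 ⊕ -5) ⊗ (8 ⊕ -3))) = -8

Expand innermost to outermost. Recall ⊕ takes the minimum of its arguments and ⊗ takes their sum. Working out the expression (((-1 ⊗ 5) ⊗ (-3 ⊗ 0)) ⊕ ((6 ⊕ -5) ⊗ (8 ⊕ -3))) gives -8.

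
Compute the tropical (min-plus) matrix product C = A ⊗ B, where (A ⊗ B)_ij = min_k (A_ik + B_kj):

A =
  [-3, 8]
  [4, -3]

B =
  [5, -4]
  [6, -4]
A ⊗ B =
  [2, -7]
  [3, -7]

Apply the min-plus product entry-by-entry:
  C[0][0] = min over k of (A[0][0] + B[0][0] = -3 + 5 = 2, A[0][1] + B[1][0] = 8 + 6 = 14) = 2 (attained at k = 0)
  C[0][1] = min over k of (A[0][0] + B[0][1] = -3 + -4 = -7, A[0][1] + B[1][1] = 8 + -4 = 4) = -7 (attained at k = 0)
  C[1][0] = min over k of (A[1][0] + B[0][0] = 4 + 5 = 9, A[1][1] + B[1][0] = -3 + 6 = 3) = 3 (attained at k = 1)
  C[1][1] = min over k of (A[1][0] + B[0][1] = 4 + -4 = 0, A[1][1] + B[1][1] = -3 + -4 = -7) = -7 (attained at k = 1)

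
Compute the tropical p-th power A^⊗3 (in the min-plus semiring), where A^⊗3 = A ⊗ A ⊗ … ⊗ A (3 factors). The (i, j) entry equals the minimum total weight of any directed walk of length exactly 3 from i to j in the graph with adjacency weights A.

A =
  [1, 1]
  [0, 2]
A^⊗3 =
  [2, 2]
  [1, 2]

Each entry (A^⊗3)_ij equals the minimum over all length-3 walks i = v_0 → v_1 → … → v_3 = j of Σ_t A[v_t][v_{t+1}]. For example, for (i, j) = (0, 1) we minimise over 4 possible intermediate vertex sequences; the minimum is 2, attained along the walk 0 → 1 → 0 → 1.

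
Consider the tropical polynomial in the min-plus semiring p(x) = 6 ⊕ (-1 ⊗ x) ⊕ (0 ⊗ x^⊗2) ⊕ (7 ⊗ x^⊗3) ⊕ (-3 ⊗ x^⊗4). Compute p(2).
p(2) = 1

A tropical monomial a ⊗ x^⊗i evaluates to a + i · x. Evaluating each term at x = 2:
  Term 0 contributes 6 + 0 · 2 = 6
  Term 1 contributes -1 + 1 · 2 = 1
  Term 2 contributes 0 + 2 · 2 = 4
  Term 3 contributes 7 + 3 · 2 = 13
  Term 4 contributes -3 + 4 · 2 = 5
p(2) = ⊕ of these = min[6, 1, 4, 13, 5] = 1.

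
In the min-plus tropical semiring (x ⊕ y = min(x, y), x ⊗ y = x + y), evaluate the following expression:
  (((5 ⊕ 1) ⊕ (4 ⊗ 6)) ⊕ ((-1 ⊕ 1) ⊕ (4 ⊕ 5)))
(((5 ⊕ 1) ⊕ (4 ⊗ 6)) ⊕ ((-1 ⊕ 1) ⊕ (4 ⊕ 5))) = -1

Expand innermost to outermost. Recall ⊕ takes the minimum of its arguments and ⊗ takes their sum. Working out the expression (((5 ⊕ 1) ⊕ (4 ⊗ 6)) ⊕ ((-1 ⊕ 1) ⊕ (4 ⊕ 5))) gives -1.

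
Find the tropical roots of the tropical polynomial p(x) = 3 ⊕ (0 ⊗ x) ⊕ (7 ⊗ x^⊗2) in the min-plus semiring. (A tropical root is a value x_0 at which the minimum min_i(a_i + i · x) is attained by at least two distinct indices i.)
Roots: {-7, 3}

Each tropical root is a break point of the lower envelope of the lines y = a_i + i · x (there are 3 lines, with slopes 0, 1, ..., 2). Only the lines that attain the minimum somewhere contribute to roots; other lines are dominated. Here the surviving (envelope) indices are i = 2, i = 1, i = 0.
Intersections between consecutive envelope lines give the roots: for adjacent envelope indices i < j the intersection is x = (a_i − a_j) / (j − i). Reading off the sorted break points: {-7, 3}.
Verification: at each break x_0, at least two indices attain the minimum of min_i(a_i + i · x_0).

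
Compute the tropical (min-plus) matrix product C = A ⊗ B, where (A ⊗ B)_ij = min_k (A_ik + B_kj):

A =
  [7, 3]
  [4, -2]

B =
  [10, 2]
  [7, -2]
A ⊗ B =
  [10, 1]
  [5, -4]

Apply the min-plus product entry-by-entry:
  C[0][0] = min over k of (A[0][0] + B[0][0] = 7 + 10 = 17, A[0][1] + B[1][0] = 3 + 7 = 10) = 10 (attained at k = 1)
  C[0][1] = min over k of (A[0][0] + B[0][1] = 7 + 2 = 9, A[0][1] + B[1][1] = 3 + -2 = 1) = 1 (attained at k = 1)
  C[1][0] = min over k of (A[1][0] + B[0][0] = 4 + 10 = 14, A[1][1] + B[1][0] = -2 + 7 = 5) = 5 (attained at k = 1)
  C[1][1] = min over k of (A[1][0] + B[0][1] = 4 + 2 = 6, A[1][1] + B[1][1] = -2 + -2 = -4) = -4 (attained at k = 1)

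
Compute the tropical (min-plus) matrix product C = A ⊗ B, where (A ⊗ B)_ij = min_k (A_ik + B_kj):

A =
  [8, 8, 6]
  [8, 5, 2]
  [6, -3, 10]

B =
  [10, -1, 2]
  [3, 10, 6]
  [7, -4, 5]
A ⊗ B =
  [11, 2, 10]
  [8, -2, 7]
  [0, 5, 3]

Apply the min-plus product entry-by-entry:
  C[0][0] = min over k of (A[0][0] + B[0][0] = 8 + 10 = 18, A[0][1] + B[1][0] = 8 + 3 = 11, A[0][2] + B[2][0] = 6 + 7 = 13) = 11 (attained at k = 1)
  C[0][1] = min over k of (A[0][0] + B[0][1] = 8 + -1 = 7, A[0][1] + B[1][1] = 8 + 10 = 18, A[0][2] + B[2][1] = 6 + -4 = 2) = 2 (attained at k = 2)
  C[0][2] = min over k of (A[0][0] + B[0][2] = 8 + 2 = 10, A[0][1] + B[1][2] = 8 + 6 = 14, A[0][2] + B[2][2] = 6 + 5 = 11) = 10 (attained at k = 0)
  C[1][0] = min over k of (A[1][0] + B[0][0] = 8 + 10 = 18, A[1][1] + B[1][0] = 5 + 3 = 8, A[1][2] + B[2][0] = 2 + 7 = 9) = 8 (attained at k = 1)
  C[1][1] = min over k of (A[1][0] + B[0][1] = 8 + -1 = 7, A[1][1] + B[1][1] = 5 + 10 = 15, A[1][2] + B[2][1] = 2 + -4 = -2) = -2 (attained at k = 2)
  C[1][2] = min over k of (A[1][0] + B[0][2] = 8 + 2 = 10, A[1][1] + B[1][2] = 5 + 6 = 11, A[1][2] + B[2][2] = 2 + 5 = 7) = 7 (attained at k = 2)
  C[2][0] = min over k of (A[2][0] + B[0][0] = 6 + 10 = 16, A[2][1] + B[1][0] = -3 + 3 = 0, A[2][2] + B[2][0] = 10 + 7 = 17) = 0 (attained at k = 1)
  C[2][1] = min over k of (A[2][0] + B[0][1] = 6 + -1 = 5, A[2][1] + B[1][1] = -3 + 10 = 7, A[2][2] + B[2][1] = 10 + -4 = 6) = 5 (attained at k = 0)
  C[2][2] = min over k of (A[2][0] + B[0][2] = 6 + 2 = 8, A[2][1] + B[1][2] = -3 + 6 = 3, A[2][2] + B[2][2] = 10 + 5 = 15) = 3 (attained at k = 1)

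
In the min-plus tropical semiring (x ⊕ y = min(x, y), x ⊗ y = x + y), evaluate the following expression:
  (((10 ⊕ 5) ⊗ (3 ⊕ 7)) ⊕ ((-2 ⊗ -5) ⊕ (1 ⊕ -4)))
(((10 ⊕ 5) ⊗ (3 ⊕ 7)) ⊕ ((-2 ⊗ -5) ⊕ (1 ⊕ -4))) = -7

Expand innermost to outermost. Recall ⊕ takes the minimum of its arguments and ⊗ takes their sum. Working out the expression (((10 ⊕ 5) ⊗ (3 ⊕ 7)) ⊕ ((-2 ⊗ -5) ⊕ (1 ⊕ -4))) gives -7.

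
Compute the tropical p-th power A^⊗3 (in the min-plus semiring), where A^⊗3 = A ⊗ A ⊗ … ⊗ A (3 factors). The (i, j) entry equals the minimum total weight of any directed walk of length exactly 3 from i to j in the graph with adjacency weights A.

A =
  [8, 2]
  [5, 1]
A^⊗3 =
  [8, 4]
  [7, 3]

Each entry (A^⊗3)_ij equals the minimum over all length-3 walks i = v_0 → v_1 → … → v_3 = j of Σ_t A[v_t][v_{t+1}]. For example, for (i, j) = (0, 1) we minimise over 4 possible intermediate vertex sequences; the minimum is 4, attained along the walk 0 → 1 → 1 → 1.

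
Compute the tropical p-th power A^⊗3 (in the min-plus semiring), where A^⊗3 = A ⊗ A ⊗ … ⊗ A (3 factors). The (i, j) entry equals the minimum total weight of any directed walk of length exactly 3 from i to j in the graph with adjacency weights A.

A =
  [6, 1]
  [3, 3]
A^⊗3 =
  [7, 5]
  [7, 7]

Each entry (A^⊗3)_ij equals the minimum over all length-3 walks i = v_0 → v_1 → … → v_3 = j of Σ_t A[v_t][v_{t+1}]. For example, for (i, j) = (0, 1) we minimise over 4 possible intermediate vertex sequences; the minimum is 5, attained along the walk 0 → 1 → 0 → 1.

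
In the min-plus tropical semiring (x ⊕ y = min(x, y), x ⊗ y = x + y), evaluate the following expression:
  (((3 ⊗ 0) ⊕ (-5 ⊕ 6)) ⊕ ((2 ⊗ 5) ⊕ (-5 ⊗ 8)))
(((3 ⊗ 0) ⊕ (-5 ⊕ 6)) ⊕ ((2 ⊗ 5) ⊕ (-5 ⊗ 8))) = -5

Expand innermost to outermost. Recall ⊕ takes the minimum of its arguments and ⊗ takes their sum. Working out the expression (((3 ⊗ 0) ⊕ (-5 ⊕ 6)) ⊕ ((2 ⊗ 5) ⊕ (-5 ⊗ 8))) gives -5.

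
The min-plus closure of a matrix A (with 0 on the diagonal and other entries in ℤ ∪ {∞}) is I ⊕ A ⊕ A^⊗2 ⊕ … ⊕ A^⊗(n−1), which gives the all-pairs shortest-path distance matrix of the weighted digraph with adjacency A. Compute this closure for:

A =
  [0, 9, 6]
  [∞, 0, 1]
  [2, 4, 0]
Closure =
  [0, 9, 6]
  [3, 0, 1]
  [2, 4, 0]

This is the Floyd-Warshall all-pairs shortest-path computation. For each intermediate vertex k = 0, 1, …, 2, update dist[i][j] ← min(dist[i][j], dist[i][k] + dist[k][j]). The final matrix gives, for each (i, j), the minimum total weight of any directed path from i to j (possibly empty when i = j).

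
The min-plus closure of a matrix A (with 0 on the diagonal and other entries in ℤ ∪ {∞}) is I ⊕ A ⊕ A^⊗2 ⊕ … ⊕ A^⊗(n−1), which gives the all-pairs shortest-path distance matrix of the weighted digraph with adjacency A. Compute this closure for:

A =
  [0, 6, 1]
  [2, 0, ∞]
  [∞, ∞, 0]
Closure =
  [0, 6, 1]
  [2, 0, 3]
  [∞, ∞, 0]

This is the Floyd-Warshall all-pairs shortest-path computation. For each intermediate vertex k = 0, 1, …, 2, update dist[i][j] ← min(dist[i][j], dist[i][k] + dist[k][j]). The final matrix gives, for each (i, j), the minimum total weight of any directed path from i to j (possibly empty when i = j).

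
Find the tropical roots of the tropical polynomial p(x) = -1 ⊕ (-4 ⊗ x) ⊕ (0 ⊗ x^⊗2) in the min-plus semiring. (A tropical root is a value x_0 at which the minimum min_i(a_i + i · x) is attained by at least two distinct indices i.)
Roots: {-4, 3}

Each tropical root is a break point of the lower envelope of the lines y = a_i + i · x (there are 3 lines, with slopes 0, 1, ..., 2). Only the lines that attain the minimum somewhere contribute to roots; other lines are dominated. Here the surviving (envelope) indices are i = 2, i = 1, i = 0.
Intersections between consecutive envelope lines give the roots: for adjacent envelope indices i < j the intersection is x = (a_i − a_j) / (j − i). Reading off the sorted break points: {-4, 3}.
Verification: at each break x_0, at least two indices attain the minimum of min_i(a_i + i · x_0).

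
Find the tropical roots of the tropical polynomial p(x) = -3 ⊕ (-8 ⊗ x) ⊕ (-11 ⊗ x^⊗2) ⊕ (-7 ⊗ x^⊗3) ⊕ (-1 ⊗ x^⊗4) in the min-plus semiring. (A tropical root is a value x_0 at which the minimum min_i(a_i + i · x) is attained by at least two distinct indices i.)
Roots: {-6, -4, 3, 5}

Each tropical root is a break point of the lower envelope of the lines y = a_i + i · x (there are 5 lines, with slopes 0, 1, ..., 4). Only the lines that attain the minimum somewhere contribute to roots; other lines are dominated. Here the surviving (envelope) indices are i = 4, i = 3, i = 2, i = 1, i = 0.
Intersections between consecutive envelope lines give the roots: for adjacent envelope indices i < j the intersection is x = (a_i − a_j) / (j − i). Reading off the sorted break points: {-6, -4, 3, 5}.
Verification: at each break x_0, at least two indices attain the minimum of min_i(a_i + i · x_0).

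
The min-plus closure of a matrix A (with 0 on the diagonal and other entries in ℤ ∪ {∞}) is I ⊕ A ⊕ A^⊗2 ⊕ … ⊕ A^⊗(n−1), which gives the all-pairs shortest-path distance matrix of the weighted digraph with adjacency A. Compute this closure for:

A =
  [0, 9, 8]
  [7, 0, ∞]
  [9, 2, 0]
Closure =
  [0, 9, 8]
  [7, 0, 15]
  [9, 2, 0]

This is the Floyd-Warshall all-pairs shortest-path computation. For each intermediate vertex k = 0, 1, …, 2, update dist[i][j] ← min(dist[i][j], dist[i][k] + dist[k][j]). The final matrix gives, for each (i, j), the minimum total weight of any directed path from i to j (possibly empty when i = j).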